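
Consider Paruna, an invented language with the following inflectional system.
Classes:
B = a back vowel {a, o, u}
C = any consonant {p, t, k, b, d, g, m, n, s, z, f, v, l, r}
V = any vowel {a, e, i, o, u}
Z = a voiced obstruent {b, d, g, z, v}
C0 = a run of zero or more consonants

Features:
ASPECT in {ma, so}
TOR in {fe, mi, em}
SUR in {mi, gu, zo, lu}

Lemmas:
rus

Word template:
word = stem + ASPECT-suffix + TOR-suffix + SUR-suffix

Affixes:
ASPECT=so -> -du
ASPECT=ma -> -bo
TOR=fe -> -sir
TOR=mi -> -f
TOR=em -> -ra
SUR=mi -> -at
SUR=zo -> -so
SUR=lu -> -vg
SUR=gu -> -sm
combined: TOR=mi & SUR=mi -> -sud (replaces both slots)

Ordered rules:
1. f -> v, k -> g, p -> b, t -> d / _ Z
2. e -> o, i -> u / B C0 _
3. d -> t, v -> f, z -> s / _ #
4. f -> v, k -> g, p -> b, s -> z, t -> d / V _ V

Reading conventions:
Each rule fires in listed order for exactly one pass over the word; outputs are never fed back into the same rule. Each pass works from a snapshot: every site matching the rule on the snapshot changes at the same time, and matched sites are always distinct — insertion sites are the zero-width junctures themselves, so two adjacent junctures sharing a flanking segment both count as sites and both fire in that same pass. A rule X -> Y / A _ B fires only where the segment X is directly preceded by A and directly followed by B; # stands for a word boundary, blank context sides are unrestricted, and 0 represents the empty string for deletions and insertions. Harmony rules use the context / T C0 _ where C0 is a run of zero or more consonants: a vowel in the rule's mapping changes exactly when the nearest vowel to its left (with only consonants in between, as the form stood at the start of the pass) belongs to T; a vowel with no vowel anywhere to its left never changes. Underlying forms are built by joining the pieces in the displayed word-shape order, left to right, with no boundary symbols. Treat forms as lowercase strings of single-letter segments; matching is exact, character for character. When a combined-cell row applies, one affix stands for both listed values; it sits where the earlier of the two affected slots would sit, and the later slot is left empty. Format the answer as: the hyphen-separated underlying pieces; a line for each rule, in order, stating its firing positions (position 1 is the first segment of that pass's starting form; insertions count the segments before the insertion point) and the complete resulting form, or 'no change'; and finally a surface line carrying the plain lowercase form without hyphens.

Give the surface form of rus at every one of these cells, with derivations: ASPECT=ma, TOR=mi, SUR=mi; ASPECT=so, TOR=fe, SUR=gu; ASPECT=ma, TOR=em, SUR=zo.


cell ASPECT=ma, TOR=mi, SUR=mi:
underlying: rus-bo-sud
1. f -> v, k -> g, p -> b, t -> d / _ Z: no change
2. e -> o, i -> u / B C0 _: no change
3. d -> t, v -> f, z -> s / _ #: fires at position(s) 8: rusbosut
4. f -> v, k -> g, p -> b, s -> z, t -> d / V _ V: fires at position(s) 6: rusbozut
surface: rusbozut

cell ASPECT=so, TOR=fe, SUR=gu:
underlying: rus-du-sir-sm
1. f -> v, k -> g, p -> b, t -> d / _ Z: no change
2. e -> o, i -> u / B C0 _: fires at position(s) 7: rusdusursm
3. d -> t, v -> f, z -> s / _ #: no change
4. f -> v, k -> g, p -> b, s -> z, t -> d / V _ V: fires at position(s) 6: rusduzursm
surface: rusduzursm

cell ASPECT=ma, TOR=em, SUR=zo:
underlying: rus-bo-ra-so
1. f -> v, k -> g, p -> b, t -> d / _ Z: no change
2. e -> o, i -> u / B C0 _: no change
3. d -> t, v -> f, z -> s / _ #: no change
4. f -> v, k -> g, p -> b, s -> z, t -> d / V _ V: fires at position(s) 8: rusborazo
surface: rusborazo


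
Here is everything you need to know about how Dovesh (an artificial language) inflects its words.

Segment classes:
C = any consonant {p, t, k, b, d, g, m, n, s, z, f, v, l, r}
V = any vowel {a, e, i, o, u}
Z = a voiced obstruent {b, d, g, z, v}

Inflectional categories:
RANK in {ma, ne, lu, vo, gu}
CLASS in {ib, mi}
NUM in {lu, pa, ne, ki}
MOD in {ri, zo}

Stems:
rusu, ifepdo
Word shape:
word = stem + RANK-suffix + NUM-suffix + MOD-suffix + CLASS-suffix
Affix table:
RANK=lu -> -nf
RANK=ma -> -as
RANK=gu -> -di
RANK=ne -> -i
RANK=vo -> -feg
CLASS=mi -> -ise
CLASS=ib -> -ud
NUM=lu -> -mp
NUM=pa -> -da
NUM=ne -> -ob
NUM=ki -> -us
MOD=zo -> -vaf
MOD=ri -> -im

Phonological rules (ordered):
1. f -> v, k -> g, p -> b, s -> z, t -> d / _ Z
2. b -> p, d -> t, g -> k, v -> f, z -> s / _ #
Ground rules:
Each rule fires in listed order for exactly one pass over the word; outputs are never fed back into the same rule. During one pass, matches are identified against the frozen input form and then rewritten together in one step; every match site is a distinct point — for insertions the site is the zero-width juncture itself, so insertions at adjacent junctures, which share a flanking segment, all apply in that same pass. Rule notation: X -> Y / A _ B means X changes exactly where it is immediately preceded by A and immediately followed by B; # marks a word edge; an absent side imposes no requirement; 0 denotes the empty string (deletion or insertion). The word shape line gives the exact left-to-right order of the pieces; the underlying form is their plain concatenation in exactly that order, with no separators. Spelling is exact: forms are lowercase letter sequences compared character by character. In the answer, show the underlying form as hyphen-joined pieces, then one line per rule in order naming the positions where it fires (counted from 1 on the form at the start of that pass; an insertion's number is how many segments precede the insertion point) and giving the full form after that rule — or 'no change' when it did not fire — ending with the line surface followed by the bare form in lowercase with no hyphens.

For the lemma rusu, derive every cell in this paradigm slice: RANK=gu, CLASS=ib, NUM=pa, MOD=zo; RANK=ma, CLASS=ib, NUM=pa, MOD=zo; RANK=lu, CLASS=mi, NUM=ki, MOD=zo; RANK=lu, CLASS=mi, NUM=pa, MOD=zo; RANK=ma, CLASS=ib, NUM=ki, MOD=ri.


cell RANK=gu, CLASS=ib, NUM=pa, MOD=zo:
underlying: rusu-di-da-vaf-ud
1. f -> v, k -> g, p -> b, s -> z, t -> d / _ Z: no change
2. b -> p, d -> t, g -> k, v -> f, z -> s / _ #: fires at position(s) 13: rusudidavafut
surface: rusudidavafut

cell RANK=ma, CLASS=ib, NUM=pa, MOD=zo:
underlying: rusu-as-da-vaf-ud
1. f -> v, k -> g, p -> b, s -> z, t -> d / _ Z: fires at position(s) 6: rusuazdavafud
2. b -> p, d -> t, g -> k, v -> f, z -> s / _ #: fires at position(s) 13: rusuazdavafut
surface: rusuazdavafut

cell RANK=lu, CLASS=mi, NUM=ki, MOD=zo:
underlying: rusu-nf-us-vaf-ise
1. f -> v, k -> g, p -> b, s -> z, t -> d / _ Z: fires at position(s) 8: rusunfuzvafise
2. b -> p, d -> t, g -> k, v -> f, z -> s / _ #: no change
surface: rusunfuzvafise

cell RANK=lu, CLASS=mi, NUM=pa, MOD=zo:
underlying: rusu-nf-da-vaf-ise
1. f -> v, k -> g, p -> b, s -> z, t -> d / _ Z: fires at position(s) 6: rusunvdavafise
2. b -> p, d -> t, g -> k, v -> f, z -> s / _ #: no change
surface: rusunvdavafise

cell RANK=ma, CLASS=ib, NUM=ki, MOD=ri:
underlying: rusu-as-us-im-ud
1. f -> v, k -> g, p -> b, s -> z, t -> d / _ Z: no change
2. b -> p, d -> t, g -> k, v -> f, z -> s / _ #: fires at position(s) 12: rusuasusimut
surface: rusuasusimut


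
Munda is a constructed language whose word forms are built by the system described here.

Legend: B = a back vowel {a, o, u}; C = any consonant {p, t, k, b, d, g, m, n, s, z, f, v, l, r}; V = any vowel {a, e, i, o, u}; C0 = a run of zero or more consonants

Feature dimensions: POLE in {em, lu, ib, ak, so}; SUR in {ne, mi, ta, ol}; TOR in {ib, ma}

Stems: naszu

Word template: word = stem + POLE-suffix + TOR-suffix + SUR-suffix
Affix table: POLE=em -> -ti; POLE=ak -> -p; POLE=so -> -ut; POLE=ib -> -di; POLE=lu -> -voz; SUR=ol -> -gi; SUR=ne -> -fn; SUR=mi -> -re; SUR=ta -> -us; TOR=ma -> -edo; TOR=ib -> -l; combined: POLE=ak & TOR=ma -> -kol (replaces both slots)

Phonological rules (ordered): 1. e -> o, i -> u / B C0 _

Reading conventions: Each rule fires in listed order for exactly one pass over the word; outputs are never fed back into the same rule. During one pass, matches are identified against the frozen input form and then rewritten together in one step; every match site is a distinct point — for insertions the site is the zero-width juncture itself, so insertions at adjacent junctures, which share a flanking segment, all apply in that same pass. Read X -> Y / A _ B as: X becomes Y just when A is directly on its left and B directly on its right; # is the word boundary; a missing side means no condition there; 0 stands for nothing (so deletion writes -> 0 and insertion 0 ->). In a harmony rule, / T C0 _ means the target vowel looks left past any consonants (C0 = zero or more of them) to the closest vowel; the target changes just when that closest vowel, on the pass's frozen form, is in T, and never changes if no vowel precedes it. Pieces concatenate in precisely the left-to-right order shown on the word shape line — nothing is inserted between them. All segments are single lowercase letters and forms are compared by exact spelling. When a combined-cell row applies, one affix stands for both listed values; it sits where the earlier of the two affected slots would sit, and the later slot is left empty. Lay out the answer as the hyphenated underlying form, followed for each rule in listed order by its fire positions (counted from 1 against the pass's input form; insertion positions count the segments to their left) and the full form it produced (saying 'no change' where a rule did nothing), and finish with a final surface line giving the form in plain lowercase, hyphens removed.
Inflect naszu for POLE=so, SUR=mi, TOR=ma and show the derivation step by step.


underlying: naszu-ut-edo-re
1. e -> o, i -> u / B C0 _: fires at position(s) 8, 12: naszuutodoro
surface: naszuutodoro


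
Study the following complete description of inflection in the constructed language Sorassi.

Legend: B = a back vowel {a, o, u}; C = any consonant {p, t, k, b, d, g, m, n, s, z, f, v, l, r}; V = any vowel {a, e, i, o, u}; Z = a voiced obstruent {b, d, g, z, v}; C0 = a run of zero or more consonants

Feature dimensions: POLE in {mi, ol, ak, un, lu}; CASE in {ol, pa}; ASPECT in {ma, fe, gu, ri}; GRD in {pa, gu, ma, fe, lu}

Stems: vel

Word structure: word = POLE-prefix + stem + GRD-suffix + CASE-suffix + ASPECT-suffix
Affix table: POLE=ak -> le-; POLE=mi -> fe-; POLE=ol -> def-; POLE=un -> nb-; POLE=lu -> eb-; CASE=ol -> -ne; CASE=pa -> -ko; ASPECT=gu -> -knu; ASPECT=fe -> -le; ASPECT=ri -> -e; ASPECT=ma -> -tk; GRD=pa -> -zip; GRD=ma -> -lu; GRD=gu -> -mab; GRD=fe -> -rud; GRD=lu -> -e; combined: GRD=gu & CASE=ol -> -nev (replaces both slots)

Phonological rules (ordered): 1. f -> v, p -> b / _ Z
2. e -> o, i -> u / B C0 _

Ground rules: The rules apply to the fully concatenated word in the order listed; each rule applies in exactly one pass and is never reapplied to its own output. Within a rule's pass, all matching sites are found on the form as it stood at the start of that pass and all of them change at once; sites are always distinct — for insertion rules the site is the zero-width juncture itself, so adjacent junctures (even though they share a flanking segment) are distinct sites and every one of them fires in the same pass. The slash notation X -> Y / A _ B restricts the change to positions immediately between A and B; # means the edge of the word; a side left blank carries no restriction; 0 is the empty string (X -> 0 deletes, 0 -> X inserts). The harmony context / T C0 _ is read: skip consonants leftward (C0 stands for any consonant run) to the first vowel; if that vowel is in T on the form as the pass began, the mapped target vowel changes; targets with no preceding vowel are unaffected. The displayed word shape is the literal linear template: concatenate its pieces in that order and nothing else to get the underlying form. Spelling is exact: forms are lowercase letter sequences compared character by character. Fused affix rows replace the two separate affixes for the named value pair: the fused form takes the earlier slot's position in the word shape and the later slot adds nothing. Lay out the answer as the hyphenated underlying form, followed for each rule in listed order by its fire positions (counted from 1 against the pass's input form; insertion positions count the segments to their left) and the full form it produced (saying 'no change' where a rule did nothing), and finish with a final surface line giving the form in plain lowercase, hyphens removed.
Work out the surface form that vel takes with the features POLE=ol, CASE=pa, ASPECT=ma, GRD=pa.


underlying: def-vel-zip-ko-tk
1. f -> v, p -> b / _ Z: fires at position(s) 3: devvelzipkotk
2. e -> o, i -> u / B C0 _: no change
surface: devvelzipkotk


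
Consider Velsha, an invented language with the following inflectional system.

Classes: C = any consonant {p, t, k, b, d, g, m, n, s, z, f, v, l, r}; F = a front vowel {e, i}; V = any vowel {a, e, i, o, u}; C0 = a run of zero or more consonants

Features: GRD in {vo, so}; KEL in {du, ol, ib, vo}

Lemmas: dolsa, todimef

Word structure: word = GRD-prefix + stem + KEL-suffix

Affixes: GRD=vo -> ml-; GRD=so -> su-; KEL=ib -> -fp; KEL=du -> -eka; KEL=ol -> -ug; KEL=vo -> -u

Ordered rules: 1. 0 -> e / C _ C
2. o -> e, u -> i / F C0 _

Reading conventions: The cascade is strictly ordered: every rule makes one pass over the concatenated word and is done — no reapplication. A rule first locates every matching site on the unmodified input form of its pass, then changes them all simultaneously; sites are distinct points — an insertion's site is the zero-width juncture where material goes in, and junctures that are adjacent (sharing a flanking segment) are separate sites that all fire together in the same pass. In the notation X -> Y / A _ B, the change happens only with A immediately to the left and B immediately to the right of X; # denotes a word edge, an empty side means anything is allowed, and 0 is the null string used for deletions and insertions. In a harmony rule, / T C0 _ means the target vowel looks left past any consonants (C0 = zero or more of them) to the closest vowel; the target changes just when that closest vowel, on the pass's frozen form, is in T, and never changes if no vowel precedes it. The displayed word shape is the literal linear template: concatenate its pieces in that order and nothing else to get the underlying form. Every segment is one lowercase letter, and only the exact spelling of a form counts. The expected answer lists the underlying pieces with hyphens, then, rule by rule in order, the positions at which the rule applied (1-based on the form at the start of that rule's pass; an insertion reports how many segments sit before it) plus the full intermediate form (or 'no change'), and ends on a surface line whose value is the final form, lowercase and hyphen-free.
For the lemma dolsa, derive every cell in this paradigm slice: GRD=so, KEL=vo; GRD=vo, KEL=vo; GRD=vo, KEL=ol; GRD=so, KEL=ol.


cell GRD=so, KEL=vo:
underlying: su-dolsa-u
1. 0 -> e / C _ C: inserts after position(s) 5: sudolesau
2. o -> e, u -> i / F C0 _: no change
surface: sudolesau

cell GRD=vo, KEL=vo:
underlying: ml-dolsa-u
1. 0 -> e / C _ C: inserts after position(s) 1, 2, 5: meledolesau
2. o -> e, u -> i / F C0 _: fires at position(s) 6: meledelesau
surface: meledelesau

cell GRD=vo, KEL=ol:
underlying: ml-dolsa-ug
1. 0 -> e / C _ C: inserts after position(s) 1, 2, 5: meledolesaug
2. o -> e, u -> i / F C0 _: fires at position(s) 6: meledelesaug
surface: meledelesaug

cell GRD=so, KEL=ol:
underlying: su-dolsa-ug
1. 0 -> e / C _ C: inserts after position(s) 5: sudolesaug
2. o -> e, u -> i / F C0 _: no change
surface: sudolesaug


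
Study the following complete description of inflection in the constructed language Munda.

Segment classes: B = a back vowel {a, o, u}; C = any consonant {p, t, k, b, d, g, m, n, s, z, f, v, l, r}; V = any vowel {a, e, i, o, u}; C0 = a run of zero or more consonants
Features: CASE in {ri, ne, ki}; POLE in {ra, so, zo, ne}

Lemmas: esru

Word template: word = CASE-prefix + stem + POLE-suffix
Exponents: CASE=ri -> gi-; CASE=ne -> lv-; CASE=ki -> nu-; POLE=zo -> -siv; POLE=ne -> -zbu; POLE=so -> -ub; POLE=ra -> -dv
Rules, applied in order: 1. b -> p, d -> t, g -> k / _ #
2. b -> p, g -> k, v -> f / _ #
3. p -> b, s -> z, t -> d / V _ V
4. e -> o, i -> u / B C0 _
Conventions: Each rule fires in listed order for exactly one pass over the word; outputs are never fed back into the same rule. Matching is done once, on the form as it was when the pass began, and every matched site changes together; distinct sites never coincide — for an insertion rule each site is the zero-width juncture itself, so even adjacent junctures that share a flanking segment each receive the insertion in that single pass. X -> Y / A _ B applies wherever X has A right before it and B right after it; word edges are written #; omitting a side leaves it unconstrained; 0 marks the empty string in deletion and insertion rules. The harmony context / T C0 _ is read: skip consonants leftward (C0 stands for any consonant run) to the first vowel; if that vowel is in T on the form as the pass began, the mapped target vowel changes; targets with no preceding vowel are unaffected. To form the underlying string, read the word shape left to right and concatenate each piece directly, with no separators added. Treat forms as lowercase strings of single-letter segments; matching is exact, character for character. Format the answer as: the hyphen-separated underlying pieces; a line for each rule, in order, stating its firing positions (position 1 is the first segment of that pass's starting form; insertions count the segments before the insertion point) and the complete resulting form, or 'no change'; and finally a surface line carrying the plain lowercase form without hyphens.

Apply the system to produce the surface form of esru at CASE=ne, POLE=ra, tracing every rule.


underlying: lv-esru-dv
1. b -> p, d -> t, g -> k / _ #: no change
2. b -> p, g -> k, v -> f / _ #: fires at position(s) 8: lvesrudf
3. p -> b, s -> z, t -> d / V _ V: no change
4. e -> o, i -> u / B C0 _: no change
surface: lvesrudf


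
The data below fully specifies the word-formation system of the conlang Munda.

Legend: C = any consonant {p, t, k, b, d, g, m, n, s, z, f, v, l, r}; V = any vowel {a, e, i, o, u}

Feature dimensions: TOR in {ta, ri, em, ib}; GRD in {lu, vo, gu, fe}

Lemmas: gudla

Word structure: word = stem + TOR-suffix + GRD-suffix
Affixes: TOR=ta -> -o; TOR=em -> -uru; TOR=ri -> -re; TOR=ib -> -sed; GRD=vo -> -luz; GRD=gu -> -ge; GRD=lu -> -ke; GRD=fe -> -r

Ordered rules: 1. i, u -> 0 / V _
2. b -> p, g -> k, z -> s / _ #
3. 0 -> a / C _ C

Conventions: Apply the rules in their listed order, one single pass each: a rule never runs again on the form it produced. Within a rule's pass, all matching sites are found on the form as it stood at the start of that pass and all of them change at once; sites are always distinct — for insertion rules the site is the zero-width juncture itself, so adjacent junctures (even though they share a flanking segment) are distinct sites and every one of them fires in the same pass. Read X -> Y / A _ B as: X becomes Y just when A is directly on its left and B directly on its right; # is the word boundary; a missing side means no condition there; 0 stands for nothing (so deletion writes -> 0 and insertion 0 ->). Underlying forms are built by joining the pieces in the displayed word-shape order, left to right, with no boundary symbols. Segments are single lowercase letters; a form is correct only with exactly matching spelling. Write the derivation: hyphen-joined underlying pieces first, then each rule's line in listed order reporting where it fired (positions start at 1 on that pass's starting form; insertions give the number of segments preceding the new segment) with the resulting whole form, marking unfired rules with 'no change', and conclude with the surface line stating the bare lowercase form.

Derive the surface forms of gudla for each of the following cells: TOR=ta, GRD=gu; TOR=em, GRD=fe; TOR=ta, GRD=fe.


cell TOR=ta, GRD=gu:
underlying: gudla-o-ge
1. i, u -> 0 / V _: no change
2. b -> p, g -> k, z -> s / _ #: no change
3. 0 -> a / C _ C: inserts after position(s) 3: gudalaoge
surface: gudalaoge

cell TOR=em, GRD=fe:
underlying: gudla-uru-r
1. i, u -> 0 / V _: fires at position(s) 6: gudlarur
2. b -> p, g -> k, z -> s / _ #: no change
3. 0 -> a / C _ C: inserts after position(s) 3: gudalarur
surface: gudalarur

cell TOR=ta, GRD=fe:
underlying: gudla-o-r
1. i, u -> 0 / V _: no change
2. b -> p, g -> k, z -> s / _ #: no change
3. 0 -> a / C _ C: inserts after position(s) 3: gudalaor
surface: gudalaor


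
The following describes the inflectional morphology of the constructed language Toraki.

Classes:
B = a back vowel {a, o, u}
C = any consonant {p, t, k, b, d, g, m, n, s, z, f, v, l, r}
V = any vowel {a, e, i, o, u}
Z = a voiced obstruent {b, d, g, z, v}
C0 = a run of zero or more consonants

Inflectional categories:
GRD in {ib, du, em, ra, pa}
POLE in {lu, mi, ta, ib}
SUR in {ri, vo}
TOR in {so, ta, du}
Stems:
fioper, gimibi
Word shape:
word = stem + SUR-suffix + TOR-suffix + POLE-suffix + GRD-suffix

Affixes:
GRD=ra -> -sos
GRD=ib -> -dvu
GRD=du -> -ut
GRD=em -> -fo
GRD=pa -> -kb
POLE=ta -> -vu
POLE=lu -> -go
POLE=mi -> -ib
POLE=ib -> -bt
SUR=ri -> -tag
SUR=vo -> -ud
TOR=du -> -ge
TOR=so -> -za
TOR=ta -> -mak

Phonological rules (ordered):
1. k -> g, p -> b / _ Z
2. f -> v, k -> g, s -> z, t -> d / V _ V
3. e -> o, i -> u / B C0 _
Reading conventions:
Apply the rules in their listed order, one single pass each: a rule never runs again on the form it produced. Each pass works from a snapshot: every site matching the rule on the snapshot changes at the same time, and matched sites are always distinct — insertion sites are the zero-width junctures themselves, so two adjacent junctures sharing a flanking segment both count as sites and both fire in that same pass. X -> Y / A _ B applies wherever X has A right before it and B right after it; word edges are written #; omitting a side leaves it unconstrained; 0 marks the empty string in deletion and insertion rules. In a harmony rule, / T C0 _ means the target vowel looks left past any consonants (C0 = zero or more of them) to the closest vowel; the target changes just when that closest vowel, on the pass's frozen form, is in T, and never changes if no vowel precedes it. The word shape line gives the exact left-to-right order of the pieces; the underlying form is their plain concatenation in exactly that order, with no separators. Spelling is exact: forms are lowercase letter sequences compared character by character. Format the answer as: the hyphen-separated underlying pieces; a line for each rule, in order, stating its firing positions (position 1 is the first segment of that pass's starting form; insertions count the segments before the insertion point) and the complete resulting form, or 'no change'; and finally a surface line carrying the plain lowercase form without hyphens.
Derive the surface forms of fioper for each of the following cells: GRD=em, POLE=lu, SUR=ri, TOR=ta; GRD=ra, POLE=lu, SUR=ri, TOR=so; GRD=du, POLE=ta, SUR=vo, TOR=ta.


cell GRD=em, POLE=lu, SUR=ri, TOR=ta:
underlying: fioper-tag-mak-go-fo
1. k -> g, p -> b / _ Z: fires at position(s) 12: fiopertagmaggofo
2. f -> v, k -> g, s -> z, t -> d / V _ V: fires at position(s) 15: fiopertagmaggovo
3. e -> o, i -> u / B C0 _: fires at position(s) 5: fioportagmaggovo
surface: fioportagmaggovo

cell GRD=ra, POLE=lu, SUR=ri, TOR=so:
underlying: fioper-tag-za-go-sos
1. k -> g, p -> b / _ Z: no change
2. f -> v, k -> g, s -> z, t -> d / V _ V: fires at position(s) 14: fiopertagzagozos
3. e -> o, i -> u / B C0 _: fires at position(s) 5: fioportagzagozos
surface: fioportagzagozos

cell GRD=du, POLE=ta, SUR=vo, TOR=ta:
underlying: fioper-ud-mak-vu-ut
1. k -> g, p -> b / _ Z: fires at position(s) 11: fioperudmagvuut
2. f -> v, k -> g, s -> z, t -> d / V _ V: no change
3. e -> o, i -> u / B C0 _: fires at position(s) 5: fioporudmagvuut
surface: fioporudmagvuut


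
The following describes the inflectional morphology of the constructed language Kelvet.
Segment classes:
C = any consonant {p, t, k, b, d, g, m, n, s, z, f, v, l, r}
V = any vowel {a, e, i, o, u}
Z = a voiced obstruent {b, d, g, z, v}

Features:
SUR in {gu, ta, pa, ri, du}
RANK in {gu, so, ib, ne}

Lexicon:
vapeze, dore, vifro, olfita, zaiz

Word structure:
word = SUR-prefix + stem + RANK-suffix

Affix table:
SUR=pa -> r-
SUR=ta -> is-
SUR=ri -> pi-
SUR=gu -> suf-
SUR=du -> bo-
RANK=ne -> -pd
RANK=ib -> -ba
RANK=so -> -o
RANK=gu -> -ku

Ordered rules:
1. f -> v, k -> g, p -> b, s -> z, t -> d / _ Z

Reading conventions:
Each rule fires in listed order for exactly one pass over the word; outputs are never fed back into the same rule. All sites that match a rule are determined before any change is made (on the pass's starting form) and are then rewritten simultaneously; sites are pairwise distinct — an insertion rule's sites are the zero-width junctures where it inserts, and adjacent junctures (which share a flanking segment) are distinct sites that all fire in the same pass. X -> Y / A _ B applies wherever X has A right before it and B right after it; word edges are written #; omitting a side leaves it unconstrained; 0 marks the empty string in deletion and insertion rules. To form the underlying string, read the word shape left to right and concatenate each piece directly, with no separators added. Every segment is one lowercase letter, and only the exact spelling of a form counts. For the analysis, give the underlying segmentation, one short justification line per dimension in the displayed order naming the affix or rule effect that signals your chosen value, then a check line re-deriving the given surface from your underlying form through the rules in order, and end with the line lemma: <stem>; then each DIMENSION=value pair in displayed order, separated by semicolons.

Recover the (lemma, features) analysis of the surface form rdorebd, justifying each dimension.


underlying: r-dore-pd
SUR=pa - signalled by the affix r-
RANK=ne - signalled by the affix -pd
check: rdorepd -> rdorebd
lemma: dore; SUR=pa; RANK=ne


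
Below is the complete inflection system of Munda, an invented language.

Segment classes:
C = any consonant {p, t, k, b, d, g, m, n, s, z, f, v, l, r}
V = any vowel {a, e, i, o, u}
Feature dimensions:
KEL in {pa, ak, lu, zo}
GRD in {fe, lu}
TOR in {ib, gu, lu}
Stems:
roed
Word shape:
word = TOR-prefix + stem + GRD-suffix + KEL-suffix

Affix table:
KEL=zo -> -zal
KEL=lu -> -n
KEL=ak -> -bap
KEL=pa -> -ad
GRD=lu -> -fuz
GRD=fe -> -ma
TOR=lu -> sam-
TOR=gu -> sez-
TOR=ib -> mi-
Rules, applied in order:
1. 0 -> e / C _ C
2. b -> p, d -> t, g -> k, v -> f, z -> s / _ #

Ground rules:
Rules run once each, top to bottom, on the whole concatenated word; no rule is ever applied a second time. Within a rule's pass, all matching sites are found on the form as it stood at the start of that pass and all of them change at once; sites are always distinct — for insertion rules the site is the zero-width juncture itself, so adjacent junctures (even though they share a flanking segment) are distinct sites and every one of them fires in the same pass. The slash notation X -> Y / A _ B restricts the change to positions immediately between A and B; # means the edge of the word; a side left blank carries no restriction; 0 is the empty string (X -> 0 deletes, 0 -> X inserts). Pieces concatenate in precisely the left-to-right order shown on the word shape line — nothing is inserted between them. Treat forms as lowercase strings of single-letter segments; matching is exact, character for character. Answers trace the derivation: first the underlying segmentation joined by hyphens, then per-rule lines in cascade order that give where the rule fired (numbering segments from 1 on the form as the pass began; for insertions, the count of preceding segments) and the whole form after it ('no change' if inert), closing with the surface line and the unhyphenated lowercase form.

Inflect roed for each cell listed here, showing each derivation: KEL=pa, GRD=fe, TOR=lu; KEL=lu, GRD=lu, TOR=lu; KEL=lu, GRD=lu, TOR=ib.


cell KEL=pa, GRD=fe, TOR=lu:
underlying: sam-roed-ma-ad
1. 0 -> e / C _ C: inserts after position(s) 3, 7: sameroedemaad
2. b -> p, d -> t, g -> k, v -> f, z -> s / _ #: fires at position(s) 13: sameroedemaat
surface: sameroedemaat

cell KEL=lu, GRD=lu, TOR=lu:
underlying: sam-roed-fuz-n
1. 0 -> e / C _ C: inserts after position(s) 3, 7, 10: sameroedefuzen
2. b -> p, d -> t, g -> k, v -> f, z -> s / _ #: no change
surface: sameroedefuzen

cell KEL=lu, GRD=lu, TOR=ib:
underlying: mi-roed-fuz-n
1. 0 -> e / C _ C: inserts after position(s) 6, 9: miroedefuzen
2. b -> p, d -> t, g -> k, v -> f, z -> s / _ #: no change
surface: miroedefuzen


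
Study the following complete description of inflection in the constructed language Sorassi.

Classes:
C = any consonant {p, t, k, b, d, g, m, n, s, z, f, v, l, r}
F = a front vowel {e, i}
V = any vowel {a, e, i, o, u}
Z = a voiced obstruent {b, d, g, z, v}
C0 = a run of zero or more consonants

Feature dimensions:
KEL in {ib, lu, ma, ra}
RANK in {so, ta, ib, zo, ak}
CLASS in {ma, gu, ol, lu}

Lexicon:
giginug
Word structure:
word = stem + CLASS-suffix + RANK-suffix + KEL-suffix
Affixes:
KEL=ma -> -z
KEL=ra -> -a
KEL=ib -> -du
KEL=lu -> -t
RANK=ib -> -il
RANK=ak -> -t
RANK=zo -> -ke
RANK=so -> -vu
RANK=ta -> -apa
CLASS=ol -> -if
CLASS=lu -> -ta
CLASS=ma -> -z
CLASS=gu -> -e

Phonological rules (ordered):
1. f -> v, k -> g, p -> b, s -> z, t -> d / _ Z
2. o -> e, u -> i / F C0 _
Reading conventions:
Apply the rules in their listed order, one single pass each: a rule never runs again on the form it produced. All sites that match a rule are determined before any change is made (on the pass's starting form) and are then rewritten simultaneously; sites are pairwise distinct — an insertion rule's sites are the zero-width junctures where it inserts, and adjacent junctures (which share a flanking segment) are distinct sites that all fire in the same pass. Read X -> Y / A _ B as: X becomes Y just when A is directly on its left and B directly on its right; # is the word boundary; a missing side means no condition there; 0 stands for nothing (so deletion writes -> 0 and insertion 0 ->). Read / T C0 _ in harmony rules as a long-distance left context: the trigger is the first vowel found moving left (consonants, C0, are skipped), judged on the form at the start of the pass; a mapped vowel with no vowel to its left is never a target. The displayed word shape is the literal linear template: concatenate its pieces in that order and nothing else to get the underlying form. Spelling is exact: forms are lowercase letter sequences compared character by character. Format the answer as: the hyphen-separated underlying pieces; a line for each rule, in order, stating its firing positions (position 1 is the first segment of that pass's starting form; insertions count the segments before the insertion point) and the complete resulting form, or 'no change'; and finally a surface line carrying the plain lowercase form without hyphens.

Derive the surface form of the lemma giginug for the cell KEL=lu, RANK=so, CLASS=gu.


underlying: giginug-e-vu-t
1. f -> v, k -> g, p -> b, s -> z, t -> d / _ Z: no change
2. o -> e, u -> i / F C0 _: fires at position(s) 6, 10: giginigevit
surface: giginigevit


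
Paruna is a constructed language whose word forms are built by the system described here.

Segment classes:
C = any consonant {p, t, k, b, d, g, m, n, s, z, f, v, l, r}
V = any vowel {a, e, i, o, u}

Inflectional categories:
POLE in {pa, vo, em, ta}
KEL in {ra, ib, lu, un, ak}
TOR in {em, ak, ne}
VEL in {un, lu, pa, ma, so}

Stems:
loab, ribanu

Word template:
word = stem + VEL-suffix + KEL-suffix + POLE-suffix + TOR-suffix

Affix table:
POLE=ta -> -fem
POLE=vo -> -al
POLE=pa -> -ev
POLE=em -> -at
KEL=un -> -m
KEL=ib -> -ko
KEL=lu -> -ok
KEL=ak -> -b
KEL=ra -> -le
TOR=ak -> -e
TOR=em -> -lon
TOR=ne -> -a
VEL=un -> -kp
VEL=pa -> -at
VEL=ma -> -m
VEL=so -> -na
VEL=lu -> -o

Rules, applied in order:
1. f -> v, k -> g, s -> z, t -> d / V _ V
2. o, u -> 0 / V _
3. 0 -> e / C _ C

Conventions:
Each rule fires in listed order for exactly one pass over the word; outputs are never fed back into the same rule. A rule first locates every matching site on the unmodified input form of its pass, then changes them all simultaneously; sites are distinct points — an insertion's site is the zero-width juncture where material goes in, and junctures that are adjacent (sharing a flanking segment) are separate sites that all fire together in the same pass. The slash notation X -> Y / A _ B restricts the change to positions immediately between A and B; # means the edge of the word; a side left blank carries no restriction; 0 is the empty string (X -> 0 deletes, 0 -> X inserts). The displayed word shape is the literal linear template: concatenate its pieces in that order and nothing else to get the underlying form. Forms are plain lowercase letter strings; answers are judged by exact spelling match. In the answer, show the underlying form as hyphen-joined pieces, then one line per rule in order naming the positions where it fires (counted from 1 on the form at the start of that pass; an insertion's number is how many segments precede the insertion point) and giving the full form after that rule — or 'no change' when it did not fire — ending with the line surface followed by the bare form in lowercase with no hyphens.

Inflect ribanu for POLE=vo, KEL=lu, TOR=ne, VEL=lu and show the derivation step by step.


underlying: ribanu-o-ok-al-a
1. f -> v, k -> g, s -> z, t -> d / V _ V: fires at position(s) 9: ribanuoogala
2. o, u -> 0 / V _: fires at position(s) 7, 8: ribanugala
3. 0 -> e / C _ C: no change
surface: ribanugala


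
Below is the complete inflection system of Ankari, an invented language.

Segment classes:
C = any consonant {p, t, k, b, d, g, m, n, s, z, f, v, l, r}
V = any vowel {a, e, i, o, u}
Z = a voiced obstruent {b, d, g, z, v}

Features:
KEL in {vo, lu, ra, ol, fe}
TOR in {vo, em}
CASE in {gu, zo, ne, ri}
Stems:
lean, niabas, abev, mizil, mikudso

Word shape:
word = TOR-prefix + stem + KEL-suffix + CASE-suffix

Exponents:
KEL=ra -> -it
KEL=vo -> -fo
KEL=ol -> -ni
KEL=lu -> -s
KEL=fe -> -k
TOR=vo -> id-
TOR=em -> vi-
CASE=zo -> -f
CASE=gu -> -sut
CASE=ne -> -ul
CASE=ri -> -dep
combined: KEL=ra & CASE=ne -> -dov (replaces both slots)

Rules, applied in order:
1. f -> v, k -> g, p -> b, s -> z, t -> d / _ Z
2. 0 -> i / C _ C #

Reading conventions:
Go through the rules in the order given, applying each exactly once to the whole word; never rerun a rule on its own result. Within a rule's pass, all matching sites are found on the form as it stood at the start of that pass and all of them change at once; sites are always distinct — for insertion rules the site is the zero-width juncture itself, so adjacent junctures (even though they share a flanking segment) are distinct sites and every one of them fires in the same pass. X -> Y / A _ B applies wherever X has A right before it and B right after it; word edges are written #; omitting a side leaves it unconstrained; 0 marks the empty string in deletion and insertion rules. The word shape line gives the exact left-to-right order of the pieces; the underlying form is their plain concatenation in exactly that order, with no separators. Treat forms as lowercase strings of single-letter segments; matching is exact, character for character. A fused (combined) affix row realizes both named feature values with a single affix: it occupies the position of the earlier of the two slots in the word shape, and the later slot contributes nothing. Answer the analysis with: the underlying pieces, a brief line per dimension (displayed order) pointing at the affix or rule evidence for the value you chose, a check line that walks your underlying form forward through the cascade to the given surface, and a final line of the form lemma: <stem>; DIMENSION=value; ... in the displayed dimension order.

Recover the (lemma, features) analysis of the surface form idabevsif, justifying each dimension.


underlying: id-abev-s-f
KEL=lu - signalled by the affix -s
TOR=vo - signalled by the affix id-
CASE=zo - signalled by the affix -f
check: idabevsf -> idabevsf -> idabevsif
lemma: abev; KEL=lu; TOR=vo; CASE=zo


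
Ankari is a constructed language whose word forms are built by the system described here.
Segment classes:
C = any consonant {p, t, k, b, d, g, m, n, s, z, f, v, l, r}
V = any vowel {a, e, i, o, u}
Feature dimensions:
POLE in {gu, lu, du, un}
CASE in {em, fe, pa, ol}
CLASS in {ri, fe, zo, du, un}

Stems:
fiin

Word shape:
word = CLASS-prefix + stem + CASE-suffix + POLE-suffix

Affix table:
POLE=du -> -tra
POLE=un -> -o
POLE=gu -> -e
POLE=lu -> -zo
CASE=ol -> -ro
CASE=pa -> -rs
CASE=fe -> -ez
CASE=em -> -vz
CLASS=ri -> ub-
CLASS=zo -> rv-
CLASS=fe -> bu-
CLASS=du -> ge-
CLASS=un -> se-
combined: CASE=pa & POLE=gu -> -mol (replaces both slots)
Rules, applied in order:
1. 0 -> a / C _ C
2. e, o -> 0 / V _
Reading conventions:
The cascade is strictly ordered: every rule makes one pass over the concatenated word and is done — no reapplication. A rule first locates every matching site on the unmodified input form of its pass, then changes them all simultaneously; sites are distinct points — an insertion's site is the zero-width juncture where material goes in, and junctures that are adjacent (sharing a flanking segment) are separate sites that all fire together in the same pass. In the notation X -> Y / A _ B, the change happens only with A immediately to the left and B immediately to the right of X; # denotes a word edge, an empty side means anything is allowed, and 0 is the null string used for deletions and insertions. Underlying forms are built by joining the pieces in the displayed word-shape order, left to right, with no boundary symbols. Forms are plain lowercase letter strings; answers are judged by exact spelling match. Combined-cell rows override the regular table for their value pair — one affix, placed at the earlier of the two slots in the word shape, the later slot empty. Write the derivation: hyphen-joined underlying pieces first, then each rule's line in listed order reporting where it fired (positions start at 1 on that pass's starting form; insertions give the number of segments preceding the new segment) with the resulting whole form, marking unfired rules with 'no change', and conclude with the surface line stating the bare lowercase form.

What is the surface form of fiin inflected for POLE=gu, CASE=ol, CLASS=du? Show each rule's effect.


underlying: ge-fiin-ro-e
1. 0 -> a / C _ C: inserts after position(s) 6: gefiinaroe
2. e, o -> 0 / V _: fires at position(s) 10: gefiinaro
surface: gefiinaro


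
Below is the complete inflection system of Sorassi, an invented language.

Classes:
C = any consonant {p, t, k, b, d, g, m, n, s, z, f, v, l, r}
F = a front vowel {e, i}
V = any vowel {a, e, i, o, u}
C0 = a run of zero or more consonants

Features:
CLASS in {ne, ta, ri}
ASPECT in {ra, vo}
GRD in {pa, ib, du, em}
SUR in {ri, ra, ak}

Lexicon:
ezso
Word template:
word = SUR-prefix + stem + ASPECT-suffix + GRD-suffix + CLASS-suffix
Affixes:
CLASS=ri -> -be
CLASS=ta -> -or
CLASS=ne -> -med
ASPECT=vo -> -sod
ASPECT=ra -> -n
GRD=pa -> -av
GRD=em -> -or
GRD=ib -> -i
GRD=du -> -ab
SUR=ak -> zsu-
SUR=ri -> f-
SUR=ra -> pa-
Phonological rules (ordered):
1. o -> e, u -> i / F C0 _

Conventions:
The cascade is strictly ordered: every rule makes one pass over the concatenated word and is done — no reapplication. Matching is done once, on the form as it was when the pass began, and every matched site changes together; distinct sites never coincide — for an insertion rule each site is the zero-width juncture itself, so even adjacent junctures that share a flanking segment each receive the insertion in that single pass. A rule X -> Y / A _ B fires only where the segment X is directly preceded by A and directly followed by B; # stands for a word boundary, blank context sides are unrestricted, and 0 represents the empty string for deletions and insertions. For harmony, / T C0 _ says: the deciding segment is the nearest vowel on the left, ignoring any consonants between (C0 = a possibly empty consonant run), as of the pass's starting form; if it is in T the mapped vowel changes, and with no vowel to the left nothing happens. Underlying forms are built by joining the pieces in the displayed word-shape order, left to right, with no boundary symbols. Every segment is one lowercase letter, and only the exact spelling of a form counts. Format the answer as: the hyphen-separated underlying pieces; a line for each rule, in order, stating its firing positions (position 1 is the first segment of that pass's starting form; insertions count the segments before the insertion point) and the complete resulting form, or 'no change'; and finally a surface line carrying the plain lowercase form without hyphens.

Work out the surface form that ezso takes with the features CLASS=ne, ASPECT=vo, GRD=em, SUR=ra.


underlying: pa-ezso-sod-or-med
1. o -> e, u -> i / F C0 _: fires at position(s) 6: paezsesodormed
surface: paezsesodormed
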